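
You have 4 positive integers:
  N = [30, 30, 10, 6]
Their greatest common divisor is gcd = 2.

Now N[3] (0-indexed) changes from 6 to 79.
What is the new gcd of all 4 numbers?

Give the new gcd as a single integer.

Answer: 1

Derivation:
Numbers: [30, 30, 10, 6], gcd = 2
Change: index 3, 6 -> 79
gcd of the OTHER numbers (without index 3): gcd([30, 30, 10]) = 10
New gcd = gcd(g_others, new_val) = gcd(10, 79) = 1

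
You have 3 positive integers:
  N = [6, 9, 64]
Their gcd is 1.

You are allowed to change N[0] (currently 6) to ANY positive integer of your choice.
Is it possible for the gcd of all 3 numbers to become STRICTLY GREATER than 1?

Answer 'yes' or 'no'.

Current gcd = 1
gcd of all OTHER numbers (without N[0]=6): gcd([9, 64]) = 1
The new gcd after any change is gcd(1, new_value).
This can be at most 1.
Since 1 = old gcd 1, the gcd can only stay the same or decrease.

Answer: no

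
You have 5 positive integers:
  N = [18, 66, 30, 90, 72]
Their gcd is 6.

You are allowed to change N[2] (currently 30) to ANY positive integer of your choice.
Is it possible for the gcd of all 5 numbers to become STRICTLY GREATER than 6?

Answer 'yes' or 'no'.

Answer: no

Derivation:
Current gcd = 6
gcd of all OTHER numbers (without N[2]=30): gcd([18, 66, 90, 72]) = 6
The new gcd after any change is gcd(6, new_value).
This can be at most 6.
Since 6 = old gcd 6, the gcd can only stay the same or decrease.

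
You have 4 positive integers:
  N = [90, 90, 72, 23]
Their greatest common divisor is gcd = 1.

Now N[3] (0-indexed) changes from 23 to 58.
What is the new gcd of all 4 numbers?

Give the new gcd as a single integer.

Numbers: [90, 90, 72, 23], gcd = 1
Change: index 3, 23 -> 58
gcd of the OTHER numbers (without index 3): gcd([90, 90, 72]) = 18
New gcd = gcd(g_others, new_val) = gcd(18, 58) = 2

Answer: 2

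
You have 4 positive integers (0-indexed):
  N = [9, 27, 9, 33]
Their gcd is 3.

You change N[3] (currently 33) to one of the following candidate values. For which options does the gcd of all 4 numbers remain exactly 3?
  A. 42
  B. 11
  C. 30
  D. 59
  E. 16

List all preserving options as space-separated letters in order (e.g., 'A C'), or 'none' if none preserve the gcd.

Answer: A C

Derivation:
Old gcd = 3; gcd of others (without N[3]) = 9
New gcd for candidate v: gcd(9, v). Preserves old gcd iff gcd(9, v) = 3.
  Option A: v=42, gcd(9,42)=3 -> preserves
  Option B: v=11, gcd(9,11)=1 -> changes
  Option C: v=30, gcd(9,30)=3 -> preserves
  Option D: v=59, gcd(9,59)=1 -> changes
  Option E: v=16, gcd(9,16)=1 -> changes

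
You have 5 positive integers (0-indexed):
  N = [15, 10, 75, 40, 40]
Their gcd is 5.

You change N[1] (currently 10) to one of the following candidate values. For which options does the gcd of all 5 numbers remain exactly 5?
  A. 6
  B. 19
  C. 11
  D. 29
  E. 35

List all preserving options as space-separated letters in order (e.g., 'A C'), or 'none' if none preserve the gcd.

Old gcd = 5; gcd of others (without N[1]) = 5
New gcd for candidate v: gcd(5, v). Preserves old gcd iff gcd(5, v) = 5.
  Option A: v=6, gcd(5,6)=1 -> changes
  Option B: v=19, gcd(5,19)=1 -> changes
  Option C: v=11, gcd(5,11)=1 -> changes
  Option D: v=29, gcd(5,29)=1 -> changes
  Option E: v=35, gcd(5,35)=5 -> preserves

Answer: E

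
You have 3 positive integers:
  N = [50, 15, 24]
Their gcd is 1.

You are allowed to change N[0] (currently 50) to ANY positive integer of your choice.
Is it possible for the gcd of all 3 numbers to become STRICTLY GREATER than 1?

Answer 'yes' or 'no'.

Current gcd = 1
gcd of all OTHER numbers (without N[0]=50): gcd([15, 24]) = 3
The new gcd after any change is gcd(3, new_value).
This can be at most 3.
Since 3 > old gcd 1, the gcd CAN increase (e.g., set N[0] = 3).

Answer: yes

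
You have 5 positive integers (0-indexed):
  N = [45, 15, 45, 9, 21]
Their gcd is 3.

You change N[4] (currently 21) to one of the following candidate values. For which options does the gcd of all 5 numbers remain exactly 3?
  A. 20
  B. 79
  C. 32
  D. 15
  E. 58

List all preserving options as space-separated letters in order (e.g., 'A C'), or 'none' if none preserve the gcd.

Old gcd = 3; gcd of others (without N[4]) = 3
New gcd for candidate v: gcd(3, v). Preserves old gcd iff gcd(3, v) = 3.
  Option A: v=20, gcd(3,20)=1 -> changes
  Option B: v=79, gcd(3,79)=1 -> changes
  Option C: v=32, gcd(3,32)=1 -> changes
  Option D: v=15, gcd(3,15)=3 -> preserves
  Option E: v=58, gcd(3,58)=1 -> changes

Answer: D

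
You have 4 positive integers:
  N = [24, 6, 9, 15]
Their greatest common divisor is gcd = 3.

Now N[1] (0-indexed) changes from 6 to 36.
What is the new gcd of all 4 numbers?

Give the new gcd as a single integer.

Numbers: [24, 6, 9, 15], gcd = 3
Change: index 1, 6 -> 36
gcd of the OTHER numbers (without index 1): gcd([24, 9, 15]) = 3
New gcd = gcd(g_others, new_val) = gcd(3, 36) = 3

Answer: 3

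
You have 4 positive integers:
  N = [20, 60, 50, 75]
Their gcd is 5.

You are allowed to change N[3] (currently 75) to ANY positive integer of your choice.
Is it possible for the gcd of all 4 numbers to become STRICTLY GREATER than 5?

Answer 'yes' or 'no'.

Answer: yes

Derivation:
Current gcd = 5
gcd of all OTHER numbers (without N[3]=75): gcd([20, 60, 50]) = 10
The new gcd after any change is gcd(10, new_value).
This can be at most 10.
Since 10 > old gcd 5, the gcd CAN increase (e.g., set N[3] = 10).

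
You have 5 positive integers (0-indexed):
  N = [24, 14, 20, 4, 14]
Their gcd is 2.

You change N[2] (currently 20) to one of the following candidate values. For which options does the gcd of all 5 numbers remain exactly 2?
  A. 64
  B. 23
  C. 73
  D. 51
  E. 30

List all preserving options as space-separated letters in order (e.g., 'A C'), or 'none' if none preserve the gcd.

Old gcd = 2; gcd of others (without N[2]) = 2
New gcd for candidate v: gcd(2, v). Preserves old gcd iff gcd(2, v) = 2.
  Option A: v=64, gcd(2,64)=2 -> preserves
  Option B: v=23, gcd(2,23)=1 -> changes
  Option C: v=73, gcd(2,73)=1 -> changes
  Option D: v=51, gcd(2,51)=1 -> changes
  Option E: v=30, gcd(2,30)=2 -> preserves

Answer: A E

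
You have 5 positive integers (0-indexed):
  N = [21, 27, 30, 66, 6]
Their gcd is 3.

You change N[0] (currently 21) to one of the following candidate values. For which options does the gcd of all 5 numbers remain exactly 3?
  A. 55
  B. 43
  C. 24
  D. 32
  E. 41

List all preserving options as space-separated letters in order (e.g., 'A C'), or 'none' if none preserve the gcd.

Answer: C

Derivation:
Old gcd = 3; gcd of others (without N[0]) = 3
New gcd for candidate v: gcd(3, v). Preserves old gcd iff gcd(3, v) = 3.
  Option A: v=55, gcd(3,55)=1 -> changes
  Option B: v=43, gcd(3,43)=1 -> changes
  Option C: v=24, gcd(3,24)=3 -> preserves
  Option D: v=32, gcd(3,32)=1 -> changes
  Option E: v=41, gcd(3,41)=1 -> changes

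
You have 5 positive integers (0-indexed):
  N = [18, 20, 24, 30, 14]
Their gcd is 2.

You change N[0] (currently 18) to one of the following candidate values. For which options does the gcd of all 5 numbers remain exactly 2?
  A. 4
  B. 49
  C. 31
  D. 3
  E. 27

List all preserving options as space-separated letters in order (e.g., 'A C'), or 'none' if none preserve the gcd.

Answer: A

Derivation:
Old gcd = 2; gcd of others (without N[0]) = 2
New gcd for candidate v: gcd(2, v). Preserves old gcd iff gcd(2, v) = 2.
  Option A: v=4, gcd(2,4)=2 -> preserves
  Option B: v=49, gcd(2,49)=1 -> changes
  Option C: v=31, gcd(2,31)=1 -> changes
  Option D: v=3, gcd(2,3)=1 -> changes
  Option E: v=27, gcd(2,27)=1 -> changes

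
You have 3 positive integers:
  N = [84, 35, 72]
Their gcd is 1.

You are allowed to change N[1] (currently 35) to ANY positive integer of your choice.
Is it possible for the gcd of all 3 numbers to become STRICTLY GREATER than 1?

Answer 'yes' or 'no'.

Answer: yes

Derivation:
Current gcd = 1
gcd of all OTHER numbers (without N[1]=35): gcd([84, 72]) = 12
The new gcd after any change is gcd(12, new_value).
This can be at most 12.
Since 12 > old gcd 1, the gcd CAN increase (e.g., set N[1] = 12).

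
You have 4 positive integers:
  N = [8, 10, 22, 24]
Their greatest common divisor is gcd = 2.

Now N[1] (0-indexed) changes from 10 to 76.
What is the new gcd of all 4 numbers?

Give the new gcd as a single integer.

Answer: 2

Derivation:
Numbers: [8, 10, 22, 24], gcd = 2
Change: index 1, 10 -> 76
gcd of the OTHER numbers (without index 1): gcd([8, 22, 24]) = 2
New gcd = gcd(g_others, new_val) = gcd(2, 76) = 2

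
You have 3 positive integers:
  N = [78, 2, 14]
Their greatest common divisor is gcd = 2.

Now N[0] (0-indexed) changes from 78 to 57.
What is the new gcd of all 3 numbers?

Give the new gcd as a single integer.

Answer: 1

Derivation:
Numbers: [78, 2, 14], gcd = 2
Change: index 0, 78 -> 57
gcd of the OTHER numbers (without index 0): gcd([2, 14]) = 2
New gcd = gcd(g_others, new_val) = gcd(2, 57) = 1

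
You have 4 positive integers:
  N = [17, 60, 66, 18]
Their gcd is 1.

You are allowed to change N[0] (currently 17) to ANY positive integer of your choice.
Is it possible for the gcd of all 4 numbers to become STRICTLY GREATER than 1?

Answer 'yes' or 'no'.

Current gcd = 1
gcd of all OTHER numbers (without N[0]=17): gcd([60, 66, 18]) = 6
The new gcd after any change is gcd(6, new_value).
This can be at most 6.
Since 6 > old gcd 1, the gcd CAN increase (e.g., set N[0] = 6).

Answer: yes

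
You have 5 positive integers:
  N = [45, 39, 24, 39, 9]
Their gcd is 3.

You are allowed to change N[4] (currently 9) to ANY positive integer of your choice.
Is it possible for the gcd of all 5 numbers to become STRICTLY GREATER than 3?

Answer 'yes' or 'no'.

Answer: no

Derivation:
Current gcd = 3
gcd of all OTHER numbers (without N[4]=9): gcd([45, 39, 24, 39]) = 3
The new gcd after any change is gcd(3, new_value).
This can be at most 3.
Since 3 = old gcd 3, the gcd can only stay the same or decrease.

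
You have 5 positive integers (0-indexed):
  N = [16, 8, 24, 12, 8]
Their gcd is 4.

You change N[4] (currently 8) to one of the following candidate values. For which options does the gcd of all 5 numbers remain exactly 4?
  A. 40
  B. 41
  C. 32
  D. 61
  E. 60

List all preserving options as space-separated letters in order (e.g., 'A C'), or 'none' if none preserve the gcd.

Old gcd = 4; gcd of others (without N[4]) = 4
New gcd for candidate v: gcd(4, v). Preserves old gcd iff gcd(4, v) = 4.
  Option A: v=40, gcd(4,40)=4 -> preserves
  Option B: v=41, gcd(4,41)=1 -> changes
  Option C: v=32, gcd(4,32)=4 -> preserves
  Option D: v=61, gcd(4,61)=1 -> changes
  Option E: v=60, gcd(4,60)=4 -> preserves

Answer: A C E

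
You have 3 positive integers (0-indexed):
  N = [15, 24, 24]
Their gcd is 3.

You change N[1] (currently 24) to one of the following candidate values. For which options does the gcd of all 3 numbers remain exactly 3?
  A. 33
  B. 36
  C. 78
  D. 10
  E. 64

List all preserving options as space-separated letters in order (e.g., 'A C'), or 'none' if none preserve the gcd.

Old gcd = 3; gcd of others (without N[1]) = 3
New gcd for candidate v: gcd(3, v). Preserves old gcd iff gcd(3, v) = 3.
  Option A: v=33, gcd(3,33)=3 -> preserves
  Option B: v=36, gcd(3,36)=3 -> preserves
  Option C: v=78, gcd(3,78)=3 -> preserves
  Option D: v=10, gcd(3,10)=1 -> changes
  Option E: v=64, gcd(3,64)=1 -> changes

Answer: A B C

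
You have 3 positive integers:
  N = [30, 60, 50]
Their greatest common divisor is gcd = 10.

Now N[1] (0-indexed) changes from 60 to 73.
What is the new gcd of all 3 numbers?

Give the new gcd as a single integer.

Answer: 1

Derivation:
Numbers: [30, 60, 50], gcd = 10
Change: index 1, 60 -> 73
gcd of the OTHER numbers (without index 1): gcd([30, 50]) = 10
New gcd = gcd(g_others, new_val) = gcd(10, 73) = 1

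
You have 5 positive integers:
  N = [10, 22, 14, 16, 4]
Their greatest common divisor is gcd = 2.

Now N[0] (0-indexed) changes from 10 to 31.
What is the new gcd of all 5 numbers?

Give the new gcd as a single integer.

Answer: 1

Derivation:
Numbers: [10, 22, 14, 16, 4], gcd = 2
Change: index 0, 10 -> 31
gcd of the OTHER numbers (without index 0): gcd([22, 14, 16, 4]) = 2
New gcd = gcd(g_others, new_val) = gcd(2, 31) = 1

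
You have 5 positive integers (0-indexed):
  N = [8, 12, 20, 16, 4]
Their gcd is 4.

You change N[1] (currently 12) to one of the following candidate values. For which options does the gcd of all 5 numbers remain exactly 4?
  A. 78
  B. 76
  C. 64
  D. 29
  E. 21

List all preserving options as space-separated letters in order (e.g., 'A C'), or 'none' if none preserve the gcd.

Old gcd = 4; gcd of others (without N[1]) = 4
New gcd for candidate v: gcd(4, v). Preserves old gcd iff gcd(4, v) = 4.
  Option A: v=78, gcd(4,78)=2 -> changes
  Option B: v=76, gcd(4,76)=4 -> preserves
  Option C: v=64, gcd(4,64)=4 -> preserves
  Option D: v=29, gcd(4,29)=1 -> changes
  Option E: v=21, gcd(4,21)=1 -> changes

Answer: B C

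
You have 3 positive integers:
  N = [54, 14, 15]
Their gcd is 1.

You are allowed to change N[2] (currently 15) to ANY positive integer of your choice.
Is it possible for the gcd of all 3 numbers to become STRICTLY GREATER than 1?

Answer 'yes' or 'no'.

Answer: yes

Derivation:
Current gcd = 1
gcd of all OTHER numbers (without N[2]=15): gcd([54, 14]) = 2
The new gcd after any change is gcd(2, new_value).
This can be at most 2.
Since 2 > old gcd 1, the gcd CAN increase (e.g., set N[2] = 2).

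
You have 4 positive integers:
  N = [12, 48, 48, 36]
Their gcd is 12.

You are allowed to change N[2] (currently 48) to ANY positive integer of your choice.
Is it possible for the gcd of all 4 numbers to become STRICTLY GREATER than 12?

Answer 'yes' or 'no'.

Current gcd = 12
gcd of all OTHER numbers (without N[2]=48): gcd([12, 48, 36]) = 12
The new gcd after any change is gcd(12, new_value).
This can be at most 12.
Since 12 = old gcd 12, the gcd can only stay the same or decrease.

Answer: no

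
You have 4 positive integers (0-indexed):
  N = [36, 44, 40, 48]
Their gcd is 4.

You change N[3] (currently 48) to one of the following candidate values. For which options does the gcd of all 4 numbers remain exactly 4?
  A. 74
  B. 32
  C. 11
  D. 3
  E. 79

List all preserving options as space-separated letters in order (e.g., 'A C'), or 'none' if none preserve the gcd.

Old gcd = 4; gcd of others (without N[3]) = 4
New gcd for candidate v: gcd(4, v). Preserves old gcd iff gcd(4, v) = 4.
  Option A: v=74, gcd(4,74)=2 -> changes
  Option B: v=32, gcd(4,32)=4 -> preserves
  Option C: v=11, gcd(4,11)=1 -> changes
  Option D: v=3, gcd(4,3)=1 -> changes
  Option E: v=79, gcd(4,79)=1 -> changes

Answer: B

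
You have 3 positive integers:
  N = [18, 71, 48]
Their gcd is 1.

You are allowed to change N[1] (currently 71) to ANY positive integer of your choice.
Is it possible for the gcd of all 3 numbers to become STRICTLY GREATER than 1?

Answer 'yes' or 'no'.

Answer: yes

Derivation:
Current gcd = 1
gcd of all OTHER numbers (without N[1]=71): gcd([18, 48]) = 6
The new gcd after any change is gcd(6, new_value).
This can be at most 6.
Since 6 > old gcd 1, the gcd CAN increase (e.g., set N[1] = 6).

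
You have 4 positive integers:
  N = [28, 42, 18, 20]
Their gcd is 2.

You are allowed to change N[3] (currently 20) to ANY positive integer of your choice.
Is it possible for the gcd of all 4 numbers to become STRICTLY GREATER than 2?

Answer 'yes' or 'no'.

Current gcd = 2
gcd of all OTHER numbers (without N[3]=20): gcd([28, 42, 18]) = 2
The new gcd after any change is gcd(2, new_value).
This can be at most 2.
Since 2 = old gcd 2, the gcd can only stay the same or decrease.

Answer: no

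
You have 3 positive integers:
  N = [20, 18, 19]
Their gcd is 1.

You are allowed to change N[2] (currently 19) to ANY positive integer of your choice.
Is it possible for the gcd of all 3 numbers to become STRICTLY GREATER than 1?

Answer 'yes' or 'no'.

Answer: yes

Derivation:
Current gcd = 1
gcd of all OTHER numbers (without N[2]=19): gcd([20, 18]) = 2
The new gcd after any change is gcd(2, new_value).
This can be at most 2.
Since 2 > old gcd 1, the gcd CAN increase (e.g., set N[2] = 2).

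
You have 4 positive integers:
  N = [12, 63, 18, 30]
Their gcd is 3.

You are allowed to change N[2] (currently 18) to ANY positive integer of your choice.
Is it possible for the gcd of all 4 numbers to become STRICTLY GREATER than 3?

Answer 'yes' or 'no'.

Current gcd = 3
gcd of all OTHER numbers (without N[2]=18): gcd([12, 63, 30]) = 3
The new gcd after any change is gcd(3, new_value).
This can be at most 3.
Since 3 = old gcd 3, the gcd can only stay the same or decrease.

Answer: no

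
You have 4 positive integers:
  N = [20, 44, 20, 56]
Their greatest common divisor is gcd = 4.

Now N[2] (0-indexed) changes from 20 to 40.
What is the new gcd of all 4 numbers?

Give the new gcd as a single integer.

Numbers: [20, 44, 20, 56], gcd = 4
Change: index 2, 20 -> 40
gcd of the OTHER numbers (without index 2): gcd([20, 44, 56]) = 4
New gcd = gcd(g_others, new_val) = gcd(4, 40) = 4

Answer: 4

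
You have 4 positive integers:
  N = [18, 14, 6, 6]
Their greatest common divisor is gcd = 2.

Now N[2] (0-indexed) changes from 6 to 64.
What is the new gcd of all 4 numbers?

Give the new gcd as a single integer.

Answer: 2

Derivation:
Numbers: [18, 14, 6, 6], gcd = 2
Change: index 2, 6 -> 64
gcd of the OTHER numbers (without index 2): gcd([18, 14, 6]) = 2
New gcd = gcd(g_others, new_val) = gcd(2, 64) = 2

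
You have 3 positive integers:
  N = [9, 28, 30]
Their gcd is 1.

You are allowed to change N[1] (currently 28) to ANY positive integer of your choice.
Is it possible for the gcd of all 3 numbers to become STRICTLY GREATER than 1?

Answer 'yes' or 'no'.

Current gcd = 1
gcd of all OTHER numbers (without N[1]=28): gcd([9, 30]) = 3
The new gcd after any change is gcd(3, new_value).
This can be at most 3.
Since 3 > old gcd 1, the gcd CAN increase (e.g., set N[1] = 3).

Answer: yes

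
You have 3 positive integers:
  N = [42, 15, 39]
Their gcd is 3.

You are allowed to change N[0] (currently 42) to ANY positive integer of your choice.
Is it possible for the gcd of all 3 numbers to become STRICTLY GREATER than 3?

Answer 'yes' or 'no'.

Current gcd = 3
gcd of all OTHER numbers (without N[0]=42): gcd([15, 39]) = 3
The new gcd after any change is gcd(3, new_value).
This can be at most 3.
Since 3 = old gcd 3, the gcd can only stay the same or decrease.

Answer: no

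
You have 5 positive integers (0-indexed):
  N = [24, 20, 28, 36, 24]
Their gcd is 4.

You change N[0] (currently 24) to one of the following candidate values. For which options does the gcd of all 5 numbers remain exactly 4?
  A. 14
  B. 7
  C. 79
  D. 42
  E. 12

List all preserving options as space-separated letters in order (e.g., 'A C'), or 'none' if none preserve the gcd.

Old gcd = 4; gcd of others (without N[0]) = 4
New gcd for candidate v: gcd(4, v). Preserves old gcd iff gcd(4, v) = 4.
  Option A: v=14, gcd(4,14)=2 -> changes
  Option B: v=7, gcd(4,7)=1 -> changes
  Option C: v=79, gcd(4,79)=1 -> changes
  Option D: v=42, gcd(4,42)=2 -> changes
  Option E: v=12, gcd(4,12)=4 -> preserves

Answer: E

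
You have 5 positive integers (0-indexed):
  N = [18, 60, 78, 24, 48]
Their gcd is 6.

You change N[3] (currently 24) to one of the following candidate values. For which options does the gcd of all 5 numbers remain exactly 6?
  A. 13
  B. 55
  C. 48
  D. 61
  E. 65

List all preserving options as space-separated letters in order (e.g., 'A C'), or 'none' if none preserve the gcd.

Old gcd = 6; gcd of others (without N[3]) = 6
New gcd for candidate v: gcd(6, v). Preserves old gcd iff gcd(6, v) = 6.
  Option A: v=13, gcd(6,13)=1 -> changes
  Option B: v=55, gcd(6,55)=1 -> changes
  Option C: v=48, gcd(6,48)=6 -> preserves
  Option D: v=61, gcd(6,61)=1 -> changes
  Option E: v=65, gcd(6,65)=1 -> changes

Answer: C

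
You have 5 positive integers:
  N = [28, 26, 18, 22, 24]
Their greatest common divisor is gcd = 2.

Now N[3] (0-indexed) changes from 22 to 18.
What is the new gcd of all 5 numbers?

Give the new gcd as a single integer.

Answer: 2

Derivation:
Numbers: [28, 26, 18, 22, 24], gcd = 2
Change: index 3, 22 -> 18
gcd of the OTHER numbers (without index 3): gcd([28, 26, 18, 24]) = 2
New gcd = gcd(g_others, new_val) = gcd(2, 18) = 2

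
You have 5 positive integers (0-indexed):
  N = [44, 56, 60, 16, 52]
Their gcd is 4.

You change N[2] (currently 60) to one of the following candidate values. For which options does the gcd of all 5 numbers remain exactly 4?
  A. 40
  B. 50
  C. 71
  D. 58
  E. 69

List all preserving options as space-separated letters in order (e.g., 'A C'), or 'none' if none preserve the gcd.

Old gcd = 4; gcd of others (without N[2]) = 4
New gcd for candidate v: gcd(4, v). Preserves old gcd iff gcd(4, v) = 4.
  Option A: v=40, gcd(4,40)=4 -> preserves
  Option B: v=50, gcd(4,50)=2 -> changes
  Option C: v=71, gcd(4,71)=1 -> changes
  Option D: v=58, gcd(4,58)=2 -> changes
  Option E: v=69, gcd(4,69)=1 -> changes

Answer: A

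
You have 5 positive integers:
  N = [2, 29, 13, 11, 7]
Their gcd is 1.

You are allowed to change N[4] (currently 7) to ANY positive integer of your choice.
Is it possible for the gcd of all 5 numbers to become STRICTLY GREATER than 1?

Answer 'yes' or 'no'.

Current gcd = 1
gcd of all OTHER numbers (without N[4]=7): gcd([2, 29, 13, 11]) = 1
The new gcd after any change is gcd(1, new_value).
This can be at most 1.
Since 1 = old gcd 1, the gcd can only stay the same or decrease.

Answer: no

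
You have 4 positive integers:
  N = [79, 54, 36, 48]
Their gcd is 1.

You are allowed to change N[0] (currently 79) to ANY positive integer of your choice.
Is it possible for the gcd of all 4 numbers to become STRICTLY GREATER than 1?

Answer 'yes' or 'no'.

Current gcd = 1
gcd of all OTHER numbers (without N[0]=79): gcd([54, 36, 48]) = 6
The new gcd after any change is gcd(6, new_value).
This can be at most 6.
Since 6 > old gcd 1, the gcd CAN increase (e.g., set N[0] = 6).

Answer: yes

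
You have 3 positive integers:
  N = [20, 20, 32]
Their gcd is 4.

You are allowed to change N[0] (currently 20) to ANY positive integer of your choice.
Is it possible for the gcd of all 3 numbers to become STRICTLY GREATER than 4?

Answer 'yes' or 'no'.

Answer: no

Derivation:
Current gcd = 4
gcd of all OTHER numbers (without N[0]=20): gcd([20, 32]) = 4
The new gcd after any change is gcd(4, new_value).
This can be at most 4.
Since 4 = old gcd 4, the gcd can only stay the same or decrease.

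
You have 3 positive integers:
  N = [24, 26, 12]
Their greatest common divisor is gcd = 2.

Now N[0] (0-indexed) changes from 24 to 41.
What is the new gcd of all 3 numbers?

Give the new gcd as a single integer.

Numbers: [24, 26, 12], gcd = 2
Change: index 0, 24 -> 41
gcd of the OTHER numbers (without index 0): gcd([26, 12]) = 2
New gcd = gcd(g_others, new_val) = gcd(2, 41) = 1

Answer: 1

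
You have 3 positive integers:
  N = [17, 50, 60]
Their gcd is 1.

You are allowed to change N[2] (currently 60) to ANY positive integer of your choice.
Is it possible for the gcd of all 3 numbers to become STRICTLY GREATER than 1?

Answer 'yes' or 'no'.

Answer: no

Derivation:
Current gcd = 1
gcd of all OTHER numbers (without N[2]=60): gcd([17, 50]) = 1
The new gcd after any change is gcd(1, new_value).
This can be at most 1.
Since 1 = old gcd 1, the gcd can only stay the same or decrease.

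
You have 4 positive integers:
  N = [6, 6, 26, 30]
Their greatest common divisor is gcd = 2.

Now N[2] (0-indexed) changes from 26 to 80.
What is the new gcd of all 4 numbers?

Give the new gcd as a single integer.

Numbers: [6, 6, 26, 30], gcd = 2
Change: index 2, 26 -> 80
gcd of the OTHER numbers (without index 2): gcd([6, 6, 30]) = 6
New gcd = gcd(g_others, new_val) = gcd(6, 80) = 2

Answer: 2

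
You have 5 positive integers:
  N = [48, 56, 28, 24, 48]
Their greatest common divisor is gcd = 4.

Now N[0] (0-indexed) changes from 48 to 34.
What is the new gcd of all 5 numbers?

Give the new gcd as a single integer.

Numbers: [48, 56, 28, 24, 48], gcd = 4
Change: index 0, 48 -> 34
gcd of the OTHER numbers (without index 0): gcd([56, 28, 24, 48]) = 4
New gcd = gcd(g_others, new_val) = gcd(4, 34) = 2

Answer: 2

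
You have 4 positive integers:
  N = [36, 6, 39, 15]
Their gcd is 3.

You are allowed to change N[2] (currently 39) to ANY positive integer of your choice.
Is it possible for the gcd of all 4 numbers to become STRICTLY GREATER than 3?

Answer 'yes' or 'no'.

Current gcd = 3
gcd of all OTHER numbers (without N[2]=39): gcd([36, 6, 15]) = 3
The new gcd after any change is gcd(3, new_value).
This can be at most 3.
Since 3 = old gcd 3, the gcd can only stay the same or decrease.

Answer: no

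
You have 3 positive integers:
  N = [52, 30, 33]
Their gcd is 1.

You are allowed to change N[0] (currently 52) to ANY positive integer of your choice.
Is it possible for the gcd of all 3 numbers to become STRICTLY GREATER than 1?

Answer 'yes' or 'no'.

Current gcd = 1
gcd of all OTHER numbers (without N[0]=52): gcd([30, 33]) = 3
The new gcd after any change is gcd(3, new_value).
This can be at most 3.
Since 3 > old gcd 1, the gcd CAN increase (e.g., set N[0] = 3).

Answer: yes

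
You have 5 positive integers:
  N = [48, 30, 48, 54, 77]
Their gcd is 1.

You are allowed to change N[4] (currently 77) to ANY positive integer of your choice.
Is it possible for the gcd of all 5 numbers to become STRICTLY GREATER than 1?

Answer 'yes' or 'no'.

Current gcd = 1
gcd of all OTHER numbers (without N[4]=77): gcd([48, 30, 48, 54]) = 6
The new gcd after any change is gcd(6, new_value).
This can be at most 6.
Since 6 > old gcd 1, the gcd CAN increase (e.g., set N[4] = 6).

Answer: yes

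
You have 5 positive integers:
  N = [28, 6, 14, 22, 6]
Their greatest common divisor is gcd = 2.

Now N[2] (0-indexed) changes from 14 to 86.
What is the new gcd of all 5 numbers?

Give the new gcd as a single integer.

Answer: 2

Derivation:
Numbers: [28, 6, 14, 22, 6], gcd = 2
Change: index 2, 14 -> 86
gcd of the OTHER numbers (without index 2): gcd([28, 6, 22, 6]) = 2
New gcd = gcd(g_others, new_val) = gcd(2, 86) = 2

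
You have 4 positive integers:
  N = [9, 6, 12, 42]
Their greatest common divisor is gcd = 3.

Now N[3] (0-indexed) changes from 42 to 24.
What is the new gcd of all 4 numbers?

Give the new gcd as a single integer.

Numbers: [9, 6, 12, 42], gcd = 3
Change: index 3, 42 -> 24
gcd of the OTHER numbers (without index 3): gcd([9, 6, 12]) = 3
New gcd = gcd(g_others, new_val) = gcd(3, 24) = 3

Answer: 3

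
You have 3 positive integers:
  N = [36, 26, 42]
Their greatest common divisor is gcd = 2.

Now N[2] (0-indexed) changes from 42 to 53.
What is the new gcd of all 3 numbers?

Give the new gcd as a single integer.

Numbers: [36, 26, 42], gcd = 2
Change: index 2, 42 -> 53
gcd of the OTHER numbers (without index 2): gcd([36, 26]) = 2
New gcd = gcd(g_others, new_val) = gcd(2, 53) = 1

Answer: 1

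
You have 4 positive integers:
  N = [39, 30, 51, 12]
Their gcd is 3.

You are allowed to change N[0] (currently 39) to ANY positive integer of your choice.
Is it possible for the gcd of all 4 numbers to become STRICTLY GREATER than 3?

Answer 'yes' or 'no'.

Current gcd = 3
gcd of all OTHER numbers (without N[0]=39): gcd([30, 51, 12]) = 3
The new gcd after any change is gcd(3, new_value).
This can be at most 3.
Since 3 = old gcd 3, the gcd can only stay the same or decrease.

Answer: no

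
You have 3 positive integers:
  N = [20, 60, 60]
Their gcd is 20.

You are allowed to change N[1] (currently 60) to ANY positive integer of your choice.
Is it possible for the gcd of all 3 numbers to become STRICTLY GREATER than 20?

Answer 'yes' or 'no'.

Current gcd = 20
gcd of all OTHER numbers (without N[1]=60): gcd([20, 60]) = 20
The new gcd after any change is gcd(20, new_value).
This can be at most 20.
Since 20 = old gcd 20, the gcd can only stay the same or decrease.

Answer: no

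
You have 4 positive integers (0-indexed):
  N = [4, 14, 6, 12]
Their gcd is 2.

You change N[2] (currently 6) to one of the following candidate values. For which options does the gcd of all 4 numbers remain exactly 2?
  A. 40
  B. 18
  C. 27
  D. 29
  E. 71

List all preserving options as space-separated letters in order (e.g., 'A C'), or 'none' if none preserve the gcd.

Old gcd = 2; gcd of others (without N[2]) = 2
New gcd for candidate v: gcd(2, v). Preserves old gcd iff gcd(2, v) = 2.
  Option A: v=40, gcd(2,40)=2 -> preserves
  Option B: v=18, gcd(2,18)=2 -> preserves
  Option C: v=27, gcd(2,27)=1 -> changes
  Option D: v=29, gcd(2,29)=1 -> changes
  Option E: v=71, gcd(2,71)=1 -> changes

Answer: A B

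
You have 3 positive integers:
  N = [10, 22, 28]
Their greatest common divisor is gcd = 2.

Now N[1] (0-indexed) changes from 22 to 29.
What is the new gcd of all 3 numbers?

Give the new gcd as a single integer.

Answer: 1

Derivation:
Numbers: [10, 22, 28], gcd = 2
Change: index 1, 22 -> 29
gcd of the OTHER numbers (without index 1): gcd([10, 28]) = 2
New gcd = gcd(g_others, new_val) = gcd(2, 29) = 1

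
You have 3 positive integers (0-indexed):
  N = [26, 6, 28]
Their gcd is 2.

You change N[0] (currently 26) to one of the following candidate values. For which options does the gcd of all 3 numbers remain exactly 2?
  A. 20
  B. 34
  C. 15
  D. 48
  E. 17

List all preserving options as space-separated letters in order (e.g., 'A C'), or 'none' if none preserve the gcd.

Answer: A B D

Derivation:
Old gcd = 2; gcd of others (without N[0]) = 2
New gcd for candidate v: gcd(2, v). Preserves old gcd iff gcd(2, v) = 2.
  Option A: v=20, gcd(2,20)=2 -> preserves
  Option B: v=34, gcd(2,34)=2 -> preserves
  Option C: v=15, gcd(2,15)=1 -> changes
  Option D: v=48, gcd(2,48)=2 -> preserves
  Option E: v=17, gcd(2,17)=1 -> changes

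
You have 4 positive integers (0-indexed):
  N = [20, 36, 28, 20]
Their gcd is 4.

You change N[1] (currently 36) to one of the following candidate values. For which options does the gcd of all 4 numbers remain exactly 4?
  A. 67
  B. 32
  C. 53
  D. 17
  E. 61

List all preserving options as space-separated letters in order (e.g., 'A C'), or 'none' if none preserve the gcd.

Old gcd = 4; gcd of others (without N[1]) = 4
New gcd for candidate v: gcd(4, v). Preserves old gcd iff gcd(4, v) = 4.
  Option A: v=67, gcd(4,67)=1 -> changes
  Option B: v=32, gcd(4,32)=4 -> preserves
  Option C: v=53, gcd(4,53)=1 -> changes
  Option D: v=17, gcd(4,17)=1 -> changes
  Option E: v=61, gcd(4,61)=1 -> changes

Answer: B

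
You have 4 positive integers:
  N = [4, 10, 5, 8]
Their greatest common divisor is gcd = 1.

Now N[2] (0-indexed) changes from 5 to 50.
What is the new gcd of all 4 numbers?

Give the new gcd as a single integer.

Numbers: [4, 10, 5, 8], gcd = 1
Change: index 2, 5 -> 50
gcd of the OTHER numbers (without index 2): gcd([4, 10, 8]) = 2
New gcd = gcd(g_others, new_val) = gcd(2, 50) = 2

Answer: 2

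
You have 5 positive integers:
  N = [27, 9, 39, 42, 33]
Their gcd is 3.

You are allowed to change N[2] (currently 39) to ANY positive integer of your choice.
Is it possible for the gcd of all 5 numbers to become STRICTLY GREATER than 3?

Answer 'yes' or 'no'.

Answer: no

Derivation:
Current gcd = 3
gcd of all OTHER numbers (without N[2]=39): gcd([27, 9, 42, 33]) = 3
The new gcd after any change is gcd(3, new_value).
This can be at most 3.
Since 3 = old gcd 3, the gcd can only stay the same or decrease.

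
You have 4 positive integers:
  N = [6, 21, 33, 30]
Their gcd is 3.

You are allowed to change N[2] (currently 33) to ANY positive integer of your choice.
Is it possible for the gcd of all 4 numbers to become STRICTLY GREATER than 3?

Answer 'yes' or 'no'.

Answer: no

Derivation:
Current gcd = 3
gcd of all OTHER numbers (without N[2]=33): gcd([6, 21, 30]) = 3
The new gcd after any change is gcd(3, new_value).
This can be at most 3.
Since 3 = old gcd 3, the gcd can only stay the same or decrease.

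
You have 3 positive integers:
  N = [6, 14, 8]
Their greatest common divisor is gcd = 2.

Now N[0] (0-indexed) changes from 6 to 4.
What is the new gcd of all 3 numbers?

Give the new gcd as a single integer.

Answer: 2

Derivation:
Numbers: [6, 14, 8], gcd = 2
Change: index 0, 6 -> 4
gcd of the OTHER numbers (without index 0): gcd([14, 8]) = 2
New gcd = gcd(g_others, new_val) = gcd(2, 4) = 2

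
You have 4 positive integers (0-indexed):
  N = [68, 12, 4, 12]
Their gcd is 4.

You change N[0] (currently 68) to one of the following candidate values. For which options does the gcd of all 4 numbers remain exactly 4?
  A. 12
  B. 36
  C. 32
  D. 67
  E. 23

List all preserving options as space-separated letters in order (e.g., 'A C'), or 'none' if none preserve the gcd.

Old gcd = 4; gcd of others (without N[0]) = 4
New gcd for candidate v: gcd(4, v). Preserves old gcd iff gcd(4, v) = 4.
  Option A: v=12, gcd(4,12)=4 -> preserves
  Option B: v=36, gcd(4,36)=4 -> preserves
  Option C: v=32, gcd(4,32)=4 -> preserves
  Option D: v=67, gcd(4,67)=1 -> changes
  Option E: v=23, gcd(4,23)=1 -> changes

Answer: A B C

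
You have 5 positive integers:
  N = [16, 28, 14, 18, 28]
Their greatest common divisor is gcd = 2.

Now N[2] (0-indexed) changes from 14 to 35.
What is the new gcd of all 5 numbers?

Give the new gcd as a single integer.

Numbers: [16, 28, 14, 18, 28], gcd = 2
Change: index 2, 14 -> 35
gcd of the OTHER numbers (without index 2): gcd([16, 28, 18, 28]) = 2
New gcd = gcd(g_others, new_val) = gcd(2, 35) = 1

Answer: 1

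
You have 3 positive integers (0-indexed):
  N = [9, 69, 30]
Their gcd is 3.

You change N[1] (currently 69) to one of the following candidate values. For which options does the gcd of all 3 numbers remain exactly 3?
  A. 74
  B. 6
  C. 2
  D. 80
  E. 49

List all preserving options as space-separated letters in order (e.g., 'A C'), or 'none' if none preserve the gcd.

Answer: B

Derivation:
Old gcd = 3; gcd of others (without N[1]) = 3
New gcd for candidate v: gcd(3, v). Preserves old gcd iff gcd(3, v) = 3.
  Option A: v=74, gcd(3,74)=1 -> changes
  Option B: v=6, gcd(3,6)=3 -> preserves
  Option C: v=2, gcd(3,2)=1 -> changes
  Option D: v=80, gcd(3,80)=1 -> changes
  Option E: v=49, gcd(3,49)=1 -> changes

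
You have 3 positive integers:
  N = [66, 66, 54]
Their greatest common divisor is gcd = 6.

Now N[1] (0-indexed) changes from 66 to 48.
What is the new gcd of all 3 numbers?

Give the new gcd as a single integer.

Answer: 6

Derivation:
Numbers: [66, 66, 54], gcd = 6
Change: index 1, 66 -> 48
gcd of the OTHER numbers (without index 1): gcd([66, 54]) = 6
New gcd = gcd(g_others, new_val) = gcd(6, 48) = 6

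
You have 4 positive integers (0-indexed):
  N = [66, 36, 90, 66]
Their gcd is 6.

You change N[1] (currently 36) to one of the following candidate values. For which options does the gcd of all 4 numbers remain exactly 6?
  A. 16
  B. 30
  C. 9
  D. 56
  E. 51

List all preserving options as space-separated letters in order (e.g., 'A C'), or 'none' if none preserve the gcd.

Answer: B

Derivation:
Old gcd = 6; gcd of others (without N[1]) = 6
New gcd for candidate v: gcd(6, v). Preserves old gcd iff gcd(6, v) = 6.
  Option A: v=16, gcd(6,16)=2 -> changes
  Option B: v=30, gcd(6,30)=6 -> preserves
  Option C: v=9, gcd(6,9)=3 -> changes
  Option D: v=56, gcd(6,56)=2 -> changes
  Option E: v=51, gcd(6,51)=3 -> changes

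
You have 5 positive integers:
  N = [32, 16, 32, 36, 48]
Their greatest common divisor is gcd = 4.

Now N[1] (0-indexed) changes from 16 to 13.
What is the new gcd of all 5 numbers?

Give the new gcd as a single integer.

Answer: 1

Derivation:
Numbers: [32, 16, 32, 36, 48], gcd = 4
Change: index 1, 16 -> 13
gcd of the OTHER numbers (without index 1): gcd([32, 32, 36, 48]) = 4
New gcd = gcd(g_others, new_val) = gcd(4, 13) = 1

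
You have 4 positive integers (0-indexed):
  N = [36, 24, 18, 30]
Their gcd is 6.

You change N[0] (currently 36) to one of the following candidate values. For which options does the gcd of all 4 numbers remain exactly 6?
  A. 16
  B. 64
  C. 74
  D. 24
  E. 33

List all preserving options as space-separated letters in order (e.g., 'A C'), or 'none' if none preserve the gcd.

Old gcd = 6; gcd of others (without N[0]) = 6
New gcd for candidate v: gcd(6, v). Preserves old gcd iff gcd(6, v) = 6.
  Option A: v=16, gcd(6,16)=2 -> changes
  Option B: v=64, gcd(6,64)=2 -> changes
  Option C: v=74, gcd(6,74)=2 -> changes
  Option D: v=24, gcd(6,24)=6 -> preserves
  Option E: v=33, gcd(6,33)=3 -> changes

Answer: D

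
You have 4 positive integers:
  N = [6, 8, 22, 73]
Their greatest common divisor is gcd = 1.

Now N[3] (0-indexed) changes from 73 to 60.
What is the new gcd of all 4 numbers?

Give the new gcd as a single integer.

Numbers: [6, 8, 22, 73], gcd = 1
Change: index 3, 73 -> 60
gcd of the OTHER numbers (without index 3): gcd([6, 8, 22]) = 2
New gcd = gcd(g_others, new_val) = gcd(2, 60) = 2

Answer: 2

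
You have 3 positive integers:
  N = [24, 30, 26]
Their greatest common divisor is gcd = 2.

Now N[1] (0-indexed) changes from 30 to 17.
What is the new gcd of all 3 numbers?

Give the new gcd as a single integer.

Numbers: [24, 30, 26], gcd = 2
Change: index 1, 30 -> 17
gcd of the OTHER numbers (without index 1): gcd([24, 26]) = 2
New gcd = gcd(g_others, new_val) = gcd(2, 17) = 1

Answer: 1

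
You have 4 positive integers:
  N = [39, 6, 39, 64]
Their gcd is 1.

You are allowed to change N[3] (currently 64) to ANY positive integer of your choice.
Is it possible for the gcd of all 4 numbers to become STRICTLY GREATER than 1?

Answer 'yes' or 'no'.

Current gcd = 1
gcd of all OTHER numbers (without N[3]=64): gcd([39, 6, 39]) = 3
The new gcd after any change is gcd(3, new_value).
This can be at most 3.
Since 3 > old gcd 1, the gcd CAN increase (e.g., set N[3] = 3).

Answer: yes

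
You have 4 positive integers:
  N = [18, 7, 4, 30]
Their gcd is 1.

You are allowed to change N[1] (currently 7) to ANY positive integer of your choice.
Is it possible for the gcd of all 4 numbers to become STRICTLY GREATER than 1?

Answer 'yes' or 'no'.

Answer: yes

Derivation:
Current gcd = 1
gcd of all OTHER numbers (without N[1]=7): gcd([18, 4, 30]) = 2
The new gcd after any change is gcd(2, new_value).
This can be at most 2.
Since 2 > old gcd 1, the gcd CAN increase (e.g., set N[1] = 2).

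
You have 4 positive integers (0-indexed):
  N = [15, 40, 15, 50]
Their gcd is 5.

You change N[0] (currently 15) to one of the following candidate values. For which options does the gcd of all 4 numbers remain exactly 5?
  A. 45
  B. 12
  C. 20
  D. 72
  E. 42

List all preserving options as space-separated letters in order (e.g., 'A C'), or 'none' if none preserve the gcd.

Answer: A C

Derivation:
Old gcd = 5; gcd of others (without N[0]) = 5
New gcd for candidate v: gcd(5, v). Preserves old gcd iff gcd(5, v) = 5.
  Option A: v=45, gcd(5,45)=5 -> preserves
  Option B: v=12, gcd(5,12)=1 -> changes
  Option C: v=20, gcd(5,20)=5 -> preserves
  Option D: v=72, gcd(5,72)=1 -> changes
  Option E: v=42, gcd(5,42)=1 -> changes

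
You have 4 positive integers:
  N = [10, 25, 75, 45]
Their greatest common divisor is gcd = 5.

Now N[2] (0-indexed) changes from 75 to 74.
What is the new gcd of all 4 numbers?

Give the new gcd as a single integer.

Answer: 1

Derivation:
Numbers: [10, 25, 75, 45], gcd = 5
Change: index 2, 75 -> 74
gcd of the OTHER numbers (without index 2): gcd([10, 25, 45]) = 5
New gcd = gcd(g_others, new_val) = gcd(5, 74) = 1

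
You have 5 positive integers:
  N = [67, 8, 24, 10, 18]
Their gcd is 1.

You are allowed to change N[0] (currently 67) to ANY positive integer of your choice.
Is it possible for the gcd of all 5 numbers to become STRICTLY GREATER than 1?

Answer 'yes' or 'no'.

Answer: yes

Derivation:
Current gcd = 1
gcd of all OTHER numbers (without N[0]=67): gcd([8, 24, 10, 18]) = 2
The new gcd after any change is gcd(2, new_value).
This can be at most 2.
Since 2 > old gcd 1, the gcd CAN increase (e.g., set N[0] = 2).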